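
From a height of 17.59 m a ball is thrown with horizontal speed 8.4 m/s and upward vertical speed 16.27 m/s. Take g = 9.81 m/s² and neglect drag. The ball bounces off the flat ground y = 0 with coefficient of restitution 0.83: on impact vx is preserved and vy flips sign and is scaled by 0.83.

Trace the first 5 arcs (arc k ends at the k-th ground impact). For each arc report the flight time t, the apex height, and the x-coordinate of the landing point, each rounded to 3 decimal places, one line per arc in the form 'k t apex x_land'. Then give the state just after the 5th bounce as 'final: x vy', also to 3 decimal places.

1 4.176 31.082 35.077
2 4.179 21.412 70.178
3 3.468 14.751 99.312
4 2.879 10.162 123.493
5 2.389 7.001 143.564
final: 143.564 9.727

Arc 1: start y=17.590, vy=16.270 → t=4.176, apex=31.082, x_land=35.077, impact vy=-24.695
  bounce: vy ← 0.83·24.695 = 20.497
Arc 2: start y=0.000, vy=20.497 → t=4.179, apex=21.412, x_land=70.178, impact vy=-20.497
  bounce: vy ← 0.83·20.497 = 17.012
Arc 3: start y=0.000, vy=17.012 → t=3.468, apex=14.751, x_land=99.312, impact vy=-17.012
  bounce: vy ← 0.83·17.012 = 14.120
Arc 4: start y=0.000, vy=14.120 → t=2.879, apex=10.162, x_land=123.493, impact vy=-14.120
  bounce: vy ← 0.83·14.120 = 11.720
Arc 5: start y=0.000, vy=11.720 → t=2.389, apex=7.001, x_land=143.564, impact vy=-11.720
  bounce: vy ← 0.83·11.720 = 9.727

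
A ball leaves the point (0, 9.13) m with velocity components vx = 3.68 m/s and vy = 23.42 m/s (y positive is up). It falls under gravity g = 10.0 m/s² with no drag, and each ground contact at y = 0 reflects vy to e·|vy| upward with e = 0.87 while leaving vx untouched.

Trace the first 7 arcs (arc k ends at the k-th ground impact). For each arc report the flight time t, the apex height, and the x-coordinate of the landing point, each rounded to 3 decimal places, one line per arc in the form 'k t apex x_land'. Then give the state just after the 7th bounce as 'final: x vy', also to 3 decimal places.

Arc 1: start y=9.130, vy=23.420 → t=5.046, apex=36.555, x_land=18.569, impact vy=-27.039
  bounce: vy ← 0.87·27.039 = 23.524
Arc 2: start y=0.000, vy=23.524 → t=4.705, apex=27.668, x_land=35.882, impact vy=-23.524
  bounce: vy ← 0.87·23.524 = 20.466
Arc 3: start y=0.000, vy=20.466 → t=4.093, apex=20.942, x_land=50.945, impact vy=-20.466
  bounce: vy ← 0.87·20.466 = 17.805
Arc 4: start y=0.000, vy=17.805 → t=3.561, apex=15.851, x_land=64.050, impact vy=-17.805
  bounce: vy ← 0.87·17.805 = 15.490
Arc 5: start y=0.000, vy=15.490 → t=3.098, apex=11.998, x_land=75.451, impact vy=-15.490
  bounce: vy ← 0.87·15.490 = 13.477
Arc 6: start y=0.000, vy=13.477 → t=2.695, apex=9.081, x_land=85.369, impact vy=-13.477
  bounce: vy ← 0.87·13.477 = 11.725
Arc 7: start y=0.000, vy=11.725 → t=2.345, apex=6.873, x_land=93.999, impact vy=-11.725
  bounce: vy ← 0.87·11.725 = 10.201

1 5.046 36.555 18.569
2 4.705 27.668 35.882
3 4.093 20.942 50.945
4 3.561 15.851 64.050
5 3.098 11.998 75.451
6 2.695 9.081 85.369
7 2.345 6.873 93.999
final: 93.999 10.201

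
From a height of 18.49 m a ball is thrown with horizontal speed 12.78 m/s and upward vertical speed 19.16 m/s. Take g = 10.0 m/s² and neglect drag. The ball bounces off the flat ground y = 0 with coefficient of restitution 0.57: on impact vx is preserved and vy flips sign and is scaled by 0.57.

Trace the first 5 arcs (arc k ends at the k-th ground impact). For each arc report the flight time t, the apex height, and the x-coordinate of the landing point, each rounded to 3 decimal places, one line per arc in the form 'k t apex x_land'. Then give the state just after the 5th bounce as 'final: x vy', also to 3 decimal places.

1 4.631 36.845 59.179
2 3.095 11.971 98.729
3 1.764 3.889 121.272
4 1.005 1.264 134.122
5 0.573 0.411 141.446
final: 141.446 1.633

Arc 1: start y=18.490, vy=19.160 → t=4.631, apex=36.845, x_land=59.179, impact vy=-27.146
  bounce: vy ← 0.57·27.146 = 15.473
Arc 2: start y=0.000, vy=15.473 → t=3.095, apex=11.971, x_land=98.729, impact vy=-15.473
  bounce: vy ← 0.57·15.473 = 8.820
Arc 3: start y=0.000, vy=8.820 → t=1.764, apex=3.889, x_land=121.272, impact vy=-8.820
  bounce: vy ← 0.57·8.820 = 5.027
Arc 4: start y=0.000, vy=5.027 → t=1.005, apex=1.264, x_land=134.122, impact vy=-5.027
  bounce: vy ← 0.57·5.027 = 2.866
Arc 5: start y=0.000, vy=2.866 → t=0.573, apex=0.411, x_land=141.446, impact vy=-2.866
  bounce: vy ← 0.57·2.866 = 1.633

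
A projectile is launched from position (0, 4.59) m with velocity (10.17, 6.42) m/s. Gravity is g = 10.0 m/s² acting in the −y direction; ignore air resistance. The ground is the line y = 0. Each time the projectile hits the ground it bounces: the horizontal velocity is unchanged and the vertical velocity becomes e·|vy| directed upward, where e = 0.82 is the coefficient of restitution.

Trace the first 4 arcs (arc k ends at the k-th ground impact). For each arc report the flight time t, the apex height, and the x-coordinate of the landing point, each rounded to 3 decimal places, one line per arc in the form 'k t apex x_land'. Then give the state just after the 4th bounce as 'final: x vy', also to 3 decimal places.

1 1.795 6.651 18.258
2 1.891 4.472 37.495
3 1.551 3.007 53.268
4 1.272 2.022 66.203
final: 66.203 5.214

Arc 1: start y=4.590, vy=6.420 → t=1.795, apex=6.651, x_land=18.258, impact vy=-11.533
  bounce: vy ← 0.82·11.533 = 9.457
Arc 2: start y=0.000, vy=9.457 → t=1.891, apex=4.472, x_land=37.495, impact vy=-9.457
  bounce: vy ← 0.82·9.457 = 7.755
Arc 3: start y=0.000, vy=7.755 → t=1.551, apex=3.007, x_land=53.268, impact vy=-7.755
  bounce: vy ← 0.82·7.755 = 6.359
Arc 4: start y=0.000, vy=6.359 → t=1.272, apex=2.022, x_land=66.203, impact vy=-6.359
  bounce: vy ← 0.82·6.359 = 5.214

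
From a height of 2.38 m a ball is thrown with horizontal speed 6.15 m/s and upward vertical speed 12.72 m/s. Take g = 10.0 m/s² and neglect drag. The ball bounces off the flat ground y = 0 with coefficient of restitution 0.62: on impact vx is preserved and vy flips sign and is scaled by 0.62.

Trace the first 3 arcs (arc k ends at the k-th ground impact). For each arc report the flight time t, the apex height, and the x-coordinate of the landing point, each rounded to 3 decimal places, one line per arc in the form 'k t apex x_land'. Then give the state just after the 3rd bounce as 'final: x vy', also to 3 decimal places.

1 2.719 10.470 16.722
2 1.794 4.025 27.758
3 1.113 1.547 34.599
final: 34.599 3.449

Arc 1: start y=2.380, vy=12.720 → t=2.719, apex=10.470, x_land=16.722, impact vy=-14.471
  bounce: vy ← 0.62·14.471 = 8.972
Arc 2: start y=0.000, vy=8.972 → t=1.794, apex=4.025, x_land=27.758, impact vy=-8.972
  bounce: vy ← 0.62·8.972 = 5.563
Arc 3: start y=0.000, vy=5.563 → t=1.113, apex=1.547, x_land=34.599, impact vy=-5.563
  bounce: vy ← 0.62·5.563 = 3.449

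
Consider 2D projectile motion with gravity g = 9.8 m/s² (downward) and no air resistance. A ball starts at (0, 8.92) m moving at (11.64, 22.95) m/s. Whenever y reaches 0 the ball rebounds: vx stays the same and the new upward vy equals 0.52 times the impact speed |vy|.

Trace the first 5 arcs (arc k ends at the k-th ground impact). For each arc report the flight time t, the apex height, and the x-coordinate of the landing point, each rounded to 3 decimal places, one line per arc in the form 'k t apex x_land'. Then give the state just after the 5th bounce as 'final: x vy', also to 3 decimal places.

Arc 1: start y=8.920, vy=22.950 → t=5.045, apex=35.793, x_land=58.718, impact vy=-26.486
  bounce: vy ← 0.52·26.486 = 13.773
Arc 2: start y=0.000, vy=13.773 → t=2.811, apex=9.678, x_land=91.436, impact vy=-13.773
  bounce: vy ← 0.52·13.773 = 7.162
Arc 3: start y=0.000, vy=7.162 → t=1.462, apex=2.617, x_land=108.450, impact vy=-7.162
  bounce: vy ← 0.52·7.162 = 3.724
Arc 4: start y=0.000, vy=3.724 → t=0.760, apex=0.708, x_land=117.296, impact vy=-3.724
  bounce: vy ← 0.52·3.724 = 1.937
Arc 5: start y=0.000, vy=1.937 → t=0.395, apex=0.191, x_land=121.897, impact vy=-1.937
  bounce: vy ← 0.52·1.937 = 1.007

1 5.045 35.793 58.718
2 2.811 9.678 91.436
3 1.462 2.617 108.450
4 0.760 0.708 117.296
5 0.395 0.191 121.897
final: 121.897 1.007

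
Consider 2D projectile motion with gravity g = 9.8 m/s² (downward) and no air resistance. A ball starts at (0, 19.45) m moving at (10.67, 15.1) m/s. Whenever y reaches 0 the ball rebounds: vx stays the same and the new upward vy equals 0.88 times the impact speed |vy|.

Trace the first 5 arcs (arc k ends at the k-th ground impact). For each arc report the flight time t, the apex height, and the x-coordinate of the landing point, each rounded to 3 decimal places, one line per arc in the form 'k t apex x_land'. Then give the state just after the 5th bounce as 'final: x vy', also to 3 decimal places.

Arc 1: start y=19.450, vy=15.100 → t=4.059, apex=31.083, x_land=43.314, impact vy=-24.683
  bounce: vy ← 0.88·24.683 = 21.721
Arc 2: start y=0.000, vy=21.721 → t=4.433, apex=24.071, x_land=90.612, impact vy=-21.721
  bounce: vy ← 0.88·21.721 = 19.114
Arc 3: start y=0.000, vy=19.114 → t=3.901, apex=18.640, x_land=132.234, impact vy=-19.114
  bounce: vy ← 0.88·19.114 = 16.820
Arc 4: start y=0.000, vy=16.820 → t=3.433, apex=14.435, x_land=168.862, impact vy=-16.820
  bounce: vy ← 0.88·16.820 = 14.802
Arc 5: start y=0.000, vy=14.802 → t=3.021, apex=11.179, x_land=201.094, impact vy=-14.802
  bounce: vy ← 0.88·14.802 = 13.026

1 4.059 31.083 43.314
2 4.433 24.071 90.612
3 3.901 18.640 132.234
4 3.433 14.435 168.862
5 3.021 11.179 201.094
final: 201.094 13.026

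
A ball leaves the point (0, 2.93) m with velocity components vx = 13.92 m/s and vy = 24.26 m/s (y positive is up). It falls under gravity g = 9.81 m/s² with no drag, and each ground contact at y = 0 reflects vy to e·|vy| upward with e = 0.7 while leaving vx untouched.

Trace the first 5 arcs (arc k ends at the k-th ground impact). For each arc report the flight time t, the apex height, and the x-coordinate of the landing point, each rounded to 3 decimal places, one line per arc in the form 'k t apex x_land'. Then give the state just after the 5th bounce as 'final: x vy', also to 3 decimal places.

1 5.064 32.927 70.490
2 3.627 16.134 120.982
3 2.539 7.906 156.327
4 1.777 3.874 181.068
5 1.244 1.898 198.387
final: 198.387 4.272

Arc 1: start y=2.930, vy=24.260 → t=5.064, apex=32.927, x_land=70.490, impact vy=-25.417
  bounce: vy ← 0.7·25.417 = 17.792
Arc 2: start y=0.000, vy=17.792 → t=3.627, apex=16.134, x_land=120.982, impact vy=-17.792
  bounce: vy ← 0.7·17.792 = 12.454
Arc 3: start y=0.000, vy=12.454 → t=2.539, apex=7.906, x_land=156.327, impact vy=-12.454
  bounce: vy ← 0.7·12.454 = 8.718
Arc 4: start y=0.000, vy=8.718 → t=1.777, apex=3.874, x_land=181.068, impact vy=-8.718
  bounce: vy ← 0.7·8.718 = 6.103
Arc 5: start y=0.000, vy=6.103 → t=1.244, apex=1.898, x_land=198.387, impact vy=-6.103
  bounce: vy ← 0.7·6.103 = 4.272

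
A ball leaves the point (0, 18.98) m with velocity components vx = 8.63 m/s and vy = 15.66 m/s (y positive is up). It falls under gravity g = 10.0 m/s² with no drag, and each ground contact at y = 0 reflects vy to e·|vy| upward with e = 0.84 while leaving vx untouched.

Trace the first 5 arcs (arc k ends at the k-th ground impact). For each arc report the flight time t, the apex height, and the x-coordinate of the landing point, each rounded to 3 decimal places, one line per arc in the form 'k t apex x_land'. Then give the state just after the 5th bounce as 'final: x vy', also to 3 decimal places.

Arc 1: start y=18.980, vy=15.660 → t=4.066, apex=31.242, x_land=35.087, impact vy=-24.997
  bounce: vy ← 0.84·24.997 = 20.997
Arc 2: start y=0.000, vy=20.997 → t=4.199, apex=22.044, x_land=71.328, impact vy=-20.997
  bounce: vy ← 0.84·20.997 = 17.638
Arc 3: start y=0.000, vy=17.638 → t=3.528, apex=15.554, x_land=101.771, impact vy=-17.638
  bounce: vy ← 0.84·17.638 = 14.816
Arc 4: start y=0.000, vy=14.816 → t=2.963, apex=10.975, x_land=127.342, impact vy=-14.816
  bounce: vy ← 0.84·14.816 = 12.445
Arc 5: start y=0.000, vy=12.445 → t=2.489, apex=7.744, x_land=148.823, impact vy=-12.445
  bounce: vy ← 0.84·12.445 = 10.454

1 4.066 31.242 35.087
2 4.199 22.044 71.328
3 3.528 15.554 101.771
4 2.963 10.975 127.342
5 2.489 7.744 148.823
final: 148.823 10.454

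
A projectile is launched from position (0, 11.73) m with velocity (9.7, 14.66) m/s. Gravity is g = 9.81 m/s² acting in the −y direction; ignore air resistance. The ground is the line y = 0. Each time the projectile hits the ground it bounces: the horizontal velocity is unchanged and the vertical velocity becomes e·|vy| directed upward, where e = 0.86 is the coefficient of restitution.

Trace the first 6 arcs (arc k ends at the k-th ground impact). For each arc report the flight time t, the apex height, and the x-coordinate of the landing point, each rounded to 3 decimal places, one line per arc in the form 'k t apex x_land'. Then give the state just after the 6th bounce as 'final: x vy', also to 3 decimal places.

1 3.645 22.684 35.355
2 3.699 16.777 71.234
3 3.181 12.408 102.090
4 2.736 9.177 128.626
5 2.353 6.787 151.447
6 2.023 5.020 171.073
final: 171.073 8.535

Arc 1: start y=11.730, vy=14.660 → t=3.645, apex=22.684, x_land=35.355, impact vy=-21.096
  bounce: vy ← 0.86·21.096 = 18.143
Arc 2: start y=0.000, vy=18.143 → t=3.699, apex=16.777, x_land=71.234, impact vy=-18.143
  bounce: vy ← 0.86·18.143 = 15.603
Arc 3: start y=0.000, vy=15.603 → t=3.181, apex=12.408, x_land=102.090, impact vy=-15.603
  bounce: vy ← 0.86·15.603 = 13.418
Arc 4: start y=0.000, vy=13.418 → t=2.736, apex=9.177, x_land=128.626, impact vy=-13.418
  bounce: vy ← 0.86·13.418 = 11.540
Arc 5: start y=0.000, vy=11.540 → t=2.353, apex=6.787, x_land=151.447, impact vy=-11.540
  bounce: vy ← 0.86·11.540 = 9.924
Arc 6: start y=0.000, vy=9.924 → t=2.023, apex=5.020, x_land=171.073, impact vy=-9.924
  bounce: vy ← 0.86·9.924 = 8.535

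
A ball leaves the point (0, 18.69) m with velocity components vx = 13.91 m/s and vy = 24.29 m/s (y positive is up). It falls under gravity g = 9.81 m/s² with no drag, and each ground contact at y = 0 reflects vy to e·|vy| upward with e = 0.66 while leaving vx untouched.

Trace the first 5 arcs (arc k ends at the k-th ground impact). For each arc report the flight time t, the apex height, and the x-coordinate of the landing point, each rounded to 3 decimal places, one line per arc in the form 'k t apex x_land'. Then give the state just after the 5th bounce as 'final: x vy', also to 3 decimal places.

Arc 1: start y=18.690, vy=24.290 → t=5.629, apex=48.762, x_land=78.300, impact vy=-30.931
  bounce: vy ← 0.66·30.931 = 20.414
Arc 2: start y=0.000, vy=20.414 → t=4.162, apex=21.241, x_land=136.192, impact vy=-20.414
  bounce: vy ← 0.66·20.414 = 13.473
Arc 3: start y=0.000, vy=13.473 → t=2.747, apex=9.252, x_land=174.401, impact vy=-13.473
  bounce: vy ← 0.66·13.473 = 8.892
Arc 4: start y=0.000, vy=8.892 → t=1.813, apex=4.030, x_land=199.619, impact vy=-8.892
  bounce: vy ← 0.66·8.892 = 5.869
Arc 5: start y=0.000, vy=5.869 → t=1.197, apex=1.756, x_land=216.262, impact vy=-5.869
  bounce: vy ← 0.66·5.869 = 3.874

1 5.629 48.762 78.300
2 4.162 21.241 136.192
3 2.747 9.252 174.401
4 1.813 4.030 199.619
5 1.197 1.756 216.262
final: 216.262 3.874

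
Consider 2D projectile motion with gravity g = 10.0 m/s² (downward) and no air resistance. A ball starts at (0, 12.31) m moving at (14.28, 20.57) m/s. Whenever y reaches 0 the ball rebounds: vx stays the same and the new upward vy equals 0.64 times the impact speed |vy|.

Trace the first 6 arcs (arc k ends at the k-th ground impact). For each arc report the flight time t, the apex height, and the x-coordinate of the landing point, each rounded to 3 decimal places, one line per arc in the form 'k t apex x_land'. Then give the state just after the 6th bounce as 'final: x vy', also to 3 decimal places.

1 4.644 33.466 66.318
2 3.312 13.708 113.607
3 2.119 5.615 143.872
4 1.356 2.300 163.241
5 0.868 0.942 175.637
6 0.556 0.386 183.571
final: 183.571 1.778

Arc 1: start y=12.310, vy=20.570 → t=4.644, apex=33.466, x_land=66.318, impact vy=-25.871
  bounce: vy ← 0.64·25.871 = 16.558
Arc 2: start y=0.000, vy=16.558 → t=3.312, apex=13.708, x_land=113.607, impact vy=-16.558
  bounce: vy ← 0.64·16.558 = 10.597
Arc 3: start y=0.000, vy=10.597 → t=2.119, apex=5.615, x_land=143.872, impact vy=-10.597
  bounce: vy ← 0.64·10.597 = 6.782
Arc 4: start y=0.000, vy=6.782 → t=1.356, apex=2.300, x_land=163.241, impact vy=-6.782
  bounce: vy ← 0.64·6.782 = 4.340
Arc 5: start y=0.000, vy=4.340 → t=0.868, apex=0.942, x_land=175.637, impact vy=-4.340
  bounce: vy ← 0.64·4.340 = 2.778
Arc 6: start y=0.000, vy=2.778 → t=0.556, apex=0.386, x_land=183.571, impact vy=-2.778
  bounce: vy ← 0.64·2.778 = 1.778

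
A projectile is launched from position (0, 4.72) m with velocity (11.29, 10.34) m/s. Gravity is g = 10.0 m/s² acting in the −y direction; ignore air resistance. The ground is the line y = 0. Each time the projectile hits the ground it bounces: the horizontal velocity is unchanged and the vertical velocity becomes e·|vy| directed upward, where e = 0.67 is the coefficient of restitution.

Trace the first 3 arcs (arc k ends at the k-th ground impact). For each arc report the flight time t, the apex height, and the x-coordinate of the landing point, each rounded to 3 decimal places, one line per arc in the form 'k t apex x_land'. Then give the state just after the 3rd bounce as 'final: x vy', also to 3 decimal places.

Arc 1: start y=4.720, vy=10.340 → t=2.453, apex=10.066, x_land=27.693, impact vy=-14.189
  bounce: vy ← 0.67·14.189 = 9.506
Arc 2: start y=0.000, vy=9.506 → t=1.901, apex=4.519, x_land=49.158, impact vy=-9.506
  bounce: vy ← 0.67·9.506 = 6.369
Arc 3: start y=0.000, vy=6.369 → t=1.274, apex=2.028, x_land=63.540, impact vy=-6.369
  bounce: vy ← 0.67·6.369 = 4.267

1 2.453 10.066 27.693
2 1.901 4.519 49.158
3 1.274 2.028 63.540
final: 63.540 4.267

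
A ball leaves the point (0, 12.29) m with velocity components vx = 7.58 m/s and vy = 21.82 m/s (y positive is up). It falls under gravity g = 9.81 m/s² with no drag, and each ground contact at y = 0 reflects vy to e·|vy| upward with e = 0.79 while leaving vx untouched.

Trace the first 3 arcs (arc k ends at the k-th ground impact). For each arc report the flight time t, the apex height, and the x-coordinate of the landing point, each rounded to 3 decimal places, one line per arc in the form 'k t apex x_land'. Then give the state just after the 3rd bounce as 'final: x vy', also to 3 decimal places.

Arc 1: start y=12.290, vy=21.820 → t=4.954, apex=36.557, x_land=37.553, impact vy=-26.781
  bounce: vy ← 0.79·26.781 = 21.157
Arc 2: start y=0.000, vy=21.157 → t=4.313, apex=22.815, x_land=70.249, impact vy=-21.157
  bounce: vy ← 0.79·21.157 = 16.714
Arc 3: start y=0.000, vy=16.714 → t=3.408, apex=14.239, x_land=96.079, impact vy=-16.714
  bounce: vy ← 0.79·16.714 = 13.204

1 4.954 36.557 37.553
2 4.313 22.815 70.249
3 3.408 14.239 96.079
final: 96.079 13.204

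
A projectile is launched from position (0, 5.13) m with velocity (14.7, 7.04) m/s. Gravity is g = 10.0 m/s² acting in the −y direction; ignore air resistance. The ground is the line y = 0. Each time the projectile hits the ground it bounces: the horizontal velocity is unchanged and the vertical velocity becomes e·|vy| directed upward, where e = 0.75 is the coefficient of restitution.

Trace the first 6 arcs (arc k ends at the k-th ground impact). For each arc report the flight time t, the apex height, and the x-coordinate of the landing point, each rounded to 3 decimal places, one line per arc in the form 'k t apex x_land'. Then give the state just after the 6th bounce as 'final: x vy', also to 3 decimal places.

Arc 1: start y=5.130, vy=7.040 → t=1.938, apex=7.608, x_land=28.482, impact vy=-12.335
  bounce: vy ← 0.75·12.335 = 9.252
Arc 2: start y=0.000, vy=9.252 → t=1.850, apex=4.280, x_land=55.681, impact vy=-9.252
  bounce: vy ← 0.75·9.252 = 6.939
Arc 3: start y=0.000, vy=6.939 → t=1.388, apex=2.407, x_land=76.081, impact vy=-6.939
  bounce: vy ← 0.75·6.939 = 5.204
Arc 4: start y=0.000, vy=5.204 → t=1.041, apex=1.354, x_land=91.381, impact vy=-5.204
  bounce: vy ← 0.75·5.204 = 3.903
Arc 5: start y=0.000, vy=3.903 → t=0.781, apex=0.762, x_land=102.855, impact vy=-3.903
  bounce: vy ← 0.75·3.903 = 2.927
Arc 6: start y=0.000, vy=2.927 → t=0.585, apex=0.428, x_land=111.462, impact vy=-2.927
  bounce: vy ← 0.75·2.927 = 2.195

1 1.938 7.608 28.482
2 1.850 4.280 55.681
3 1.388 2.407 76.081
4 1.041 1.354 91.381
5 0.781 0.762 102.855
6 0.585 0.428 111.462
final: 111.462 2.195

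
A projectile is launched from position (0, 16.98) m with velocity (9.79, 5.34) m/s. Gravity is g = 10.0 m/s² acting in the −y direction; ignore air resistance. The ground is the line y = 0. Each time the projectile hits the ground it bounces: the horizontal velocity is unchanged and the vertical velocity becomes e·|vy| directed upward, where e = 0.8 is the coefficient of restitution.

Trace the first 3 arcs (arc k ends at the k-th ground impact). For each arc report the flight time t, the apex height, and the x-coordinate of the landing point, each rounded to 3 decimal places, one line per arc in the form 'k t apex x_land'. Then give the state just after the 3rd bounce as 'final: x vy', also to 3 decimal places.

Arc 1: start y=16.980, vy=5.340 → t=2.453, apex=18.406, x_land=24.011, impact vy=-19.186
  bounce: vy ← 0.8·19.186 = 15.349
Arc 2: start y=0.000, vy=15.349 → t=3.070, apex=11.780, x_land=54.065, impact vy=-15.349
  bounce: vy ← 0.8·15.349 = 12.279
Arc 3: start y=0.000, vy=12.279 → t=2.456, apex=7.539, x_land=78.108, impact vy=-12.279
  bounce: vy ← 0.8·12.279 = 9.823

1 2.453 18.406 24.011
2 3.070 11.780 54.065
3 2.456 7.539 78.108
final: 78.108 9.823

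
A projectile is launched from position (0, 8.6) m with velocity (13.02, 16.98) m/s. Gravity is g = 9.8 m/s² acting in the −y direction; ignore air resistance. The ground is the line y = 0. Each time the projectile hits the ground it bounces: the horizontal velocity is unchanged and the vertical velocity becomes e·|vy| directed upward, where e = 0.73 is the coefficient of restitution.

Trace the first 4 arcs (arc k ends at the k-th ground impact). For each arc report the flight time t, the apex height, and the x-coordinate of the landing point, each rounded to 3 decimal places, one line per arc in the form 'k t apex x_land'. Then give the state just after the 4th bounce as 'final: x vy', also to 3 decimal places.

Arc 1: start y=8.600, vy=16.980 → t=3.914, apex=23.310, x_land=50.957, impact vy=-21.375
  bounce: vy ← 0.73·21.375 = 15.604
Arc 2: start y=0.000, vy=15.604 → t=3.184, apex=12.422, x_land=92.418, impact vy=-15.604
  bounce: vy ← 0.73·15.604 = 11.391
Arc 3: start y=0.000, vy=11.391 → t=2.325, apex=6.620, x_land=122.684, impact vy=-11.391
  bounce: vy ← 0.73·11.391 = 8.315
Arc 4: start y=0.000, vy=8.315 → t=1.697, apex=3.528, x_land=144.779, impact vy=-8.315
  bounce: vy ← 0.73·8.315 = 6.070

1 3.914 23.310 50.957
2 3.184 12.422 92.418
3 2.325 6.620 122.684
4 1.697 3.528 144.779
final: 144.779 6.070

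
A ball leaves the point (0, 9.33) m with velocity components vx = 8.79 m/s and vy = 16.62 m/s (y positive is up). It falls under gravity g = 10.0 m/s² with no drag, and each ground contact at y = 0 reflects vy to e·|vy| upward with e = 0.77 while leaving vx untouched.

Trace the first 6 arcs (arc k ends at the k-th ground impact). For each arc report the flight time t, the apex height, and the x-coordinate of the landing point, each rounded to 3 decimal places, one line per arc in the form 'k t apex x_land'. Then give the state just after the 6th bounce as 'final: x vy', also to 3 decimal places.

1 3.813 23.141 33.519
2 3.313 13.720 62.641
3 2.551 8.135 85.065
4 1.964 4.823 102.331
5 1.513 2.860 115.626
6 1.165 1.695 125.863
final: 125.863 4.484

Arc 1: start y=9.330, vy=16.620 → t=3.813, apex=23.141, x_land=33.519, impact vy=-21.513
  bounce: vy ← 0.77·21.513 = 16.565
Arc 2: start y=0.000, vy=16.565 → t=3.313, apex=13.720, x_land=62.641, impact vy=-16.565
  bounce: vy ← 0.77·16.565 = 12.755
Arc 3: start y=0.000, vy=12.755 → t=2.551, apex=8.135, x_land=85.065, impact vy=-12.755
  bounce: vy ← 0.77·12.755 = 9.822
Arc 4: start y=0.000, vy=9.822 → t=1.964, apex=4.823, x_land=102.331, impact vy=-9.822
  bounce: vy ← 0.77·9.822 = 7.563
Arc 5: start y=0.000, vy=7.563 → t=1.513, apex=2.860, x_land=115.626, impact vy=-7.563
  bounce: vy ← 0.77·7.563 = 5.823
Arc 6: start y=0.000, vy=5.823 → t=1.165, apex=1.695, x_land=125.863, impact vy=-5.823
  bounce: vy ← 0.77·5.823 = 4.484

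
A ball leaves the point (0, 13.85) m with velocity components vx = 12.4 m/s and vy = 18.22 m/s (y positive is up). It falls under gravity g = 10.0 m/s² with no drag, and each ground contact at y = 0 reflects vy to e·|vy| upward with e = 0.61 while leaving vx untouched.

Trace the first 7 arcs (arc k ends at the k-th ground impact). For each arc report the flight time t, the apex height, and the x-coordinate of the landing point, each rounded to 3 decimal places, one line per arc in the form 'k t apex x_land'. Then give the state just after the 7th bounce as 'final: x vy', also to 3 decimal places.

1 4.290 30.448 53.193
2 3.011 11.330 90.524
3 1.836 4.216 113.297
4 1.120 1.569 127.188
5 0.683 0.584 135.662
6 0.417 0.217 140.830
7 0.254 0.081 143.984
final: 143.984 0.776

Arc 1: start y=13.850, vy=18.220 → t=4.290, apex=30.448, x_land=53.193, impact vy=-24.677
  bounce: vy ← 0.61·24.677 = 15.053
Arc 2: start y=0.000, vy=15.053 → t=3.011, apex=11.330, x_land=90.524, impact vy=-15.053
  bounce: vy ← 0.61·15.053 = 9.182
Arc 3: start y=0.000, vy=9.182 → t=1.836, apex=4.216, x_land=113.297, impact vy=-9.182
  bounce: vy ← 0.61·9.182 = 5.601
Arc 4: start y=0.000, vy=5.601 → t=1.120, apex=1.569, x_land=127.188, impact vy=-5.601
  bounce: vy ← 0.61·5.601 = 3.417
Arc 5: start y=0.000, vy=3.417 → t=0.683, apex=0.584, x_land=135.662, impact vy=-3.417
  bounce: vy ← 0.61·3.417 = 2.084
Arc 6: start y=0.000, vy=2.084 → t=0.417, apex=0.217, x_land=140.830, impact vy=-2.084
  bounce: vy ← 0.61·2.084 = 1.271
Arc 7: start y=0.000, vy=1.271 → t=0.254, apex=0.081, x_land=143.984, impact vy=-1.271
  bounce: vy ← 0.61·1.271 = 0.776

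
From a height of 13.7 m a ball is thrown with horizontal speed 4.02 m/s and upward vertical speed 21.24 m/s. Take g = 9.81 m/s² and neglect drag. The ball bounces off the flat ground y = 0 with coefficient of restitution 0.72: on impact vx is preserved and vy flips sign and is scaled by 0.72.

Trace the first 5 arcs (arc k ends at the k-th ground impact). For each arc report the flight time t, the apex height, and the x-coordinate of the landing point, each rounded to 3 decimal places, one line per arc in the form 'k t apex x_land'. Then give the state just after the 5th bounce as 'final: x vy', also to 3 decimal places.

1 4.900 36.694 19.699
2 3.939 19.022 35.532
3 2.836 9.861 46.932
4 2.042 5.112 55.140
5 1.470 2.650 61.049
final: 61.049 5.192

Arc 1: start y=13.700, vy=21.240 → t=4.900, apex=36.694, x_land=19.699, impact vy=-26.832
  bounce: vy ← 0.72·26.832 = 19.319
Arc 2: start y=0.000, vy=19.319 → t=3.939, apex=19.022, x_land=35.532, impact vy=-19.319
  bounce: vy ← 0.72·19.319 = 13.909
Arc 3: start y=0.000, vy=13.909 → t=2.836, apex=9.861, x_land=46.932, impact vy=-13.909
  bounce: vy ← 0.72·13.909 = 10.015
Arc 4: start y=0.000, vy=10.015 → t=2.042, apex=5.112, x_land=55.140, impact vy=-10.015
  bounce: vy ← 0.72·10.015 = 7.211
Arc 5: start y=0.000, vy=7.211 → t=1.470, apex=2.650, x_land=61.049, impact vy=-7.211
  bounce: vy ← 0.72·7.211 = 5.192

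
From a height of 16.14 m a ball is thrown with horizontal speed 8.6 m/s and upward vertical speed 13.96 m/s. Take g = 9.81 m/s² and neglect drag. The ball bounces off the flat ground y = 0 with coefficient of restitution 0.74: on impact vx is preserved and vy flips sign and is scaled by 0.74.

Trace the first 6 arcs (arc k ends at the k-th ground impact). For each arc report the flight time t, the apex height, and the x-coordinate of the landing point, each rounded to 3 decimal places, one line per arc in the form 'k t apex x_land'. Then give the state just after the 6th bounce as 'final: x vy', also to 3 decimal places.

1 3.729 26.073 32.066
2 3.412 14.277 61.411
3 2.525 7.818 83.126
4 1.869 4.281 99.196
5 1.383 2.344 111.087
6 1.023 1.284 119.886
final: 119.886 3.714

Arc 1: start y=16.140, vy=13.960 → t=3.729, apex=26.073, x_land=32.066, impact vy=-22.617
  bounce: vy ← 0.74·22.617 = 16.737
Arc 2: start y=0.000, vy=16.737 → t=3.412, apex=14.277, x_land=61.411, impact vy=-16.737
  bounce: vy ← 0.74·16.737 = 12.385
Arc 3: start y=0.000, vy=12.385 → t=2.525, apex=7.818, x_land=83.126, impact vy=-12.385
  bounce: vy ← 0.74·12.385 = 9.165
Arc 4: start y=0.000, vy=9.165 → t=1.869, apex=4.281, x_land=99.196, impact vy=-9.165
  bounce: vy ← 0.74·9.165 = 6.782
Arc 5: start y=0.000, vy=6.782 → t=1.383, apex=2.344, x_land=111.087, impact vy=-6.782
  bounce: vy ← 0.74·6.782 = 5.019
Arc 6: start y=0.000, vy=5.019 → t=1.023, apex=1.284, x_land=119.886, impact vy=-5.019
  bounce: vy ← 0.74·5.019 = 3.714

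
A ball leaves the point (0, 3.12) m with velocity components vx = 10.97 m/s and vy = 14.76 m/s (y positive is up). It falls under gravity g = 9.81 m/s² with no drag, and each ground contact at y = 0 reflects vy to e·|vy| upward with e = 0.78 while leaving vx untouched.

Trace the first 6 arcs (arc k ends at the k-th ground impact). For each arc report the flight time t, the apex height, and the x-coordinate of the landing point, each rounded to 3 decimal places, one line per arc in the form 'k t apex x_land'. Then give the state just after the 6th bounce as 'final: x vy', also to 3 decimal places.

1 3.207 14.224 35.186
2 2.657 8.654 64.328
3 2.072 5.265 87.059
4 1.616 3.203 104.789
5 1.261 1.949 118.618
6 0.983 1.186 129.405
final: 129.405 3.762

Arc 1: start y=3.120, vy=14.760 → t=3.207, apex=14.224, x_land=35.186, impact vy=-16.705
  bounce: vy ← 0.78·16.705 = 13.030
Arc 2: start y=0.000, vy=13.030 → t=2.657, apex=8.654, x_land=64.328, impact vy=-13.030
  bounce: vy ← 0.78·13.030 = 10.164
Arc 3: start y=0.000, vy=10.164 → t=2.072, apex=5.265, x_land=87.059, impact vy=-10.164
  bounce: vy ← 0.78·10.164 = 7.928
Arc 4: start y=0.000, vy=7.928 → t=1.616, apex=3.203, x_land=104.789, impact vy=-7.928
  bounce: vy ← 0.78·7.928 = 6.184
Arc 5: start y=0.000, vy=6.184 → t=1.261, apex=1.949, x_land=118.618, impact vy=-6.184
  bounce: vy ← 0.78·6.184 = 4.823
Arc 6: start y=0.000, vy=4.823 → t=0.983, apex=1.186, x_land=129.405, impact vy=-4.823
  bounce: vy ← 0.78·4.823 = 3.762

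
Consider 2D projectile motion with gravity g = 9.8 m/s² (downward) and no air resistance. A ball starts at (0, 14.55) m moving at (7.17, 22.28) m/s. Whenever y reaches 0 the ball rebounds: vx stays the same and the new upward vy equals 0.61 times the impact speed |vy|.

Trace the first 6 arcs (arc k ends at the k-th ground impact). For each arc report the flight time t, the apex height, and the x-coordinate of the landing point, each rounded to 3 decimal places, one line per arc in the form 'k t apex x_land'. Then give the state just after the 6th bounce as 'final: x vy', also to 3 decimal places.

Arc 1: start y=14.550, vy=22.280 → t=5.126, apex=39.876, x_land=36.755, impact vy=-27.957
  bounce: vy ← 0.61·27.957 = 17.054
Arc 2: start y=0.000, vy=17.054 → t=3.480, apex=14.838, x_land=61.709, impact vy=-17.054
  bounce: vy ← 0.61·17.054 = 10.403
Arc 3: start y=0.000, vy=10.403 → t=2.123, apex=5.521, x_land=76.931, impact vy=-10.403
  bounce: vy ← 0.61·10.403 = 6.346
Arc 4: start y=0.000, vy=6.346 → t=1.295, apex=2.054, x_land=86.216, impact vy=-6.346
  bounce: vy ← 0.61·6.346 = 3.871
Arc 5: start y=0.000, vy=3.871 → t=0.790, apex=0.764, x_land=91.880, impact vy=-3.871
  bounce: vy ← 0.61·3.871 = 2.361
Arc 6: start y=0.000, vy=2.361 → t=0.482, apex=0.284, x_land=95.335, impact vy=-2.361
  bounce: vy ← 0.61·2.361 = 1.440

1 5.126 39.876 36.755
2 3.480 14.838 61.709
3 2.123 5.521 76.931
4 1.295 2.054 86.216
5 0.790 0.764 91.880
6 0.482 0.284 95.335
final: 95.335 1.440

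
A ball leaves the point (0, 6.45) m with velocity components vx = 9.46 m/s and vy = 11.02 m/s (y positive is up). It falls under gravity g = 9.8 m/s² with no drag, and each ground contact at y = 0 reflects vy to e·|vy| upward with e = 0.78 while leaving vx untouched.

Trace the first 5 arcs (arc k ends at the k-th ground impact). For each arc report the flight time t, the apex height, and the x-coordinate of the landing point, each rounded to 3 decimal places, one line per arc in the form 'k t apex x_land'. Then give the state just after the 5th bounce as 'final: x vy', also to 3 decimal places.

1 2.731 12.646 25.835
2 2.506 7.694 49.543
3 1.955 4.681 68.035
4 1.525 2.848 82.459
5 1.189 1.733 93.710
final: 93.710 4.545

Arc 1: start y=6.450, vy=11.020 → t=2.731, apex=12.646, x_land=25.835, impact vy=-15.744
  bounce: vy ← 0.78·15.744 = 12.280
Arc 2: start y=0.000, vy=12.280 → t=2.506, apex=7.694, x_land=49.543, impact vy=-12.280
  bounce: vy ← 0.78·12.280 = 9.578
Arc 3: start y=0.000, vy=9.578 → t=1.955, apex=4.681, x_land=68.035, impact vy=-9.578
  bounce: vy ← 0.78·9.578 = 7.471
Arc 4: start y=0.000, vy=7.471 → t=1.525, apex=2.848, x_land=82.459, impact vy=-7.471
  bounce: vy ← 0.78·7.471 = 5.827
Arc 5: start y=0.000, vy=5.827 → t=1.189, apex=1.733, x_land=93.710, impact vy=-5.827
  bounce: vy ← 0.78·5.827 = 4.545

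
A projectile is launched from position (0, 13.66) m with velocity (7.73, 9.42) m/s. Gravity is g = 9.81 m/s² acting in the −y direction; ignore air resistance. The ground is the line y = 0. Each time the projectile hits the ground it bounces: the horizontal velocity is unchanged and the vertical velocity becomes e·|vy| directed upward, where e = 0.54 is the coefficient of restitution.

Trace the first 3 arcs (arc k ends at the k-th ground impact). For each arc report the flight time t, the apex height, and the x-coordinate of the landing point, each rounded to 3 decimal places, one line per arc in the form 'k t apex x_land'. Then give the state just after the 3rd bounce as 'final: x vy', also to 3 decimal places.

Arc 1: start y=13.660, vy=9.420 → t=2.886, apex=18.183, x_land=22.306, impact vy=-18.888
  bounce: vy ← 0.54·18.888 = 10.199
Arc 2: start y=0.000, vy=10.199 → t=2.079, apex=5.302, x_land=38.379, impact vy=-10.199
  bounce: vy ← 0.54·10.199 = 5.508
Arc 3: start y=0.000, vy=5.508 → t=1.123, apex=1.546, x_land=47.059, impact vy=-5.508
  bounce: vy ← 0.54·5.508 = 2.974

1 2.886 18.183 22.306
2 2.079 5.302 38.379
3 1.123 1.546 47.059
final: 47.059 2.974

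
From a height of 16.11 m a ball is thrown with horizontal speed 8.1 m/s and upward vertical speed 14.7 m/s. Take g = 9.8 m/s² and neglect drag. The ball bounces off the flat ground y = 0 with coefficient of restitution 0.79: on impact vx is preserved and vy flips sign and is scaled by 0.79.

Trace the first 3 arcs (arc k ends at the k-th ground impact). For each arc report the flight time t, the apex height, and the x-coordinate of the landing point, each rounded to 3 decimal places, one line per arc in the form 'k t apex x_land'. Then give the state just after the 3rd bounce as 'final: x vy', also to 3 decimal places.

Arc 1: start y=16.110, vy=14.700 → t=3.853, apex=27.135, x_land=31.211, impact vy=-23.062
  bounce: vy ← 0.79·23.062 = 18.219
Arc 2: start y=0.000, vy=18.219 → t=3.718, apex=16.935, x_land=61.328, impact vy=-18.219
  bounce: vy ← 0.79·18.219 = 14.393
Arc 3: start y=0.000, vy=14.393 → t=2.937, apex=10.569, x_land=85.120, impact vy=-14.393
  bounce: vy ← 0.79·14.393 = 11.370

1 3.853 27.135 31.211
2 3.718 16.935 61.328
3 2.937 10.569 85.120
final: 85.120 11.370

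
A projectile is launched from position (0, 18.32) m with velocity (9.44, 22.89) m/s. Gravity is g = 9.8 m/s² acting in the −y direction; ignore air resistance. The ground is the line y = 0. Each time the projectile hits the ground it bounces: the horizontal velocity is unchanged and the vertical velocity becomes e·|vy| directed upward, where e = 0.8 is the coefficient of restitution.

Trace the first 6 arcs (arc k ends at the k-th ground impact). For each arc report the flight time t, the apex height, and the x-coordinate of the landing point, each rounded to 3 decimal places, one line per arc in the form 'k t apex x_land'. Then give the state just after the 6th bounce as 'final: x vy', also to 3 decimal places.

Arc 1: start y=18.320, vy=22.890 → t=5.368, apex=45.052, x_land=50.673, impact vy=-29.716
  bounce: vy ← 0.8·29.716 = 23.773
Arc 2: start y=0.000, vy=23.773 → t=4.852, apex=28.833, x_land=96.472, impact vy=-23.773
  bounce: vy ← 0.8·23.773 = 19.018
Arc 3: start y=0.000, vy=19.018 → t=3.881, apex=18.453, x_land=133.111, impact vy=-19.018
  bounce: vy ← 0.8·19.018 = 15.214
Arc 4: start y=0.000, vy=15.214 → t=3.105, apex=11.810, x_land=162.422, impact vy=-15.214
  bounce: vy ← 0.8·15.214 = 12.172
Arc 5: start y=0.000, vy=12.172 → t=2.484, apex=7.559, x_land=185.871, impact vy=-12.172
  bounce: vy ← 0.8·12.172 = 9.737
Arc 6: start y=0.000, vy=9.737 → t=1.987, apex=4.837, x_land=204.630, impact vy=-9.737
  bounce: vy ← 0.8·9.737 = 7.790

1 5.368 45.052 50.673
2 4.852 28.833 96.472
3 3.881 18.453 133.111
4 3.105 11.810 162.422
5 2.484 7.559 185.871
6 1.987 4.837 204.630
final: 204.630 7.790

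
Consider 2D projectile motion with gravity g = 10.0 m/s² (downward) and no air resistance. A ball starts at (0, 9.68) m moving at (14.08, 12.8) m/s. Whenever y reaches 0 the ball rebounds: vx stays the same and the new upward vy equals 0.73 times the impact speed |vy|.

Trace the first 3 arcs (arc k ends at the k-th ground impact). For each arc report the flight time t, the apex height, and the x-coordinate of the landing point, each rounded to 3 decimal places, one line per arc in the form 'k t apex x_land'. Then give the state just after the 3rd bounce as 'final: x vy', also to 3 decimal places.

Arc 1: start y=9.680, vy=12.800 → t=3.171, apex=17.872, x_land=44.642, impact vy=-18.906
  bounce: vy ← 0.73·18.906 = 13.801
Arc 2: start y=0.000, vy=13.801 → t=2.760, apex=9.524, x_land=83.507, impact vy=-13.801
  bounce: vy ← 0.73·13.801 = 10.075
Arc 3: start y=0.000, vy=10.075 → t=2.015, apex=5.075, x_land=111.878, impact vy=-10.075
  bounce: vy ← 0.73·10.075 = 7.355

1 3.171 17.872 44.642
2 2.760 9.524 83.507
3 2.015 5.075 111.878
final: 111.878 7.355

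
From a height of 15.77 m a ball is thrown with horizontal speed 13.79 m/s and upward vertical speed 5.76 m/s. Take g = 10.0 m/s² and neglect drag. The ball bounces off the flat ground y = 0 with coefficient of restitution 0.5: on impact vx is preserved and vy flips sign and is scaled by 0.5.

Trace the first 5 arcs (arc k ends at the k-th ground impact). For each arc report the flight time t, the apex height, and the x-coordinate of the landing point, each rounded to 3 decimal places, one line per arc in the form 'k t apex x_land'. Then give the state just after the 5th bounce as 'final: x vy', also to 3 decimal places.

Arc 1: start y=15.770, vy=5.760 → t=2.443, apex=17.429, x_land=33.689, impact vy=-18.670
  bounce: vy ← 0.5·18.670 = 9.335
Arc 2: start y=0.000, vy=9.335 → t=1.867, apex=4.357, x_land=59.436, impact vy=-9.335
  bounce: vy ← 0.5·9.335 = 4.668
Arc 3: start y=0.000, vy=4.668 → t=0.934, apex=1.089, x_land=72.309, impact vy=-4.668
  bounce: vy ← 0.5·4.668 = 2.334
Arc 4: start y=0.000, vy=2.334 → t=0.467, apex=0.272, x_land=78.745, impact vy=-2.334
  bounce: vy ← 0.5·2.334 = 1.167
Arc 5: start y=0.000, vy=1.167 → t=0.233, apex=0.068, x_land=81.964, impact vy=-1.167
  bounce: vy ← 0.5·1.167 = 0.583

1 2.443 17.429 33.689
2 1.867 4.357 59.436
3 0.934 1.089 72.309
4 0.467 0.272 78.745
5 0.233 0.068 81.964
final: 81.964 0.583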